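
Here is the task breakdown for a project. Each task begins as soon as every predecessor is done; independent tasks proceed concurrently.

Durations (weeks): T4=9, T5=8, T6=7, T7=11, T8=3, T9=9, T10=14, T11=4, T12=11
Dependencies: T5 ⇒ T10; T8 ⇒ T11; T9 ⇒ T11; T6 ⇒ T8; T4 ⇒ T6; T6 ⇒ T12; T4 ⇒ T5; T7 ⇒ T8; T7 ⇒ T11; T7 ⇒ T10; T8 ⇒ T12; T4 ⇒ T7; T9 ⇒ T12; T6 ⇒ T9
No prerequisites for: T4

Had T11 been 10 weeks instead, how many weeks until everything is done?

36

Actual critical path: T4→T6→T9→T12 = 9+7+9+11 = 36 ⇒ 36 weeks.
T11 has 7 weeks of float (longest path through it is 29).
That remains the longest chain; total 36 weeks.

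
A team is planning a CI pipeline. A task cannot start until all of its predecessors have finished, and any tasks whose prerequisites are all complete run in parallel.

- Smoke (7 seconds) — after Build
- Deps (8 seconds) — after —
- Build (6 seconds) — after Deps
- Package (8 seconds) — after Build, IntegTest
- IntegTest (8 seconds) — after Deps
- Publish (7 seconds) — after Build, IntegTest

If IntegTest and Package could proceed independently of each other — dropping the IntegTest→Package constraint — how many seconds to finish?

23

With the dependency in place, Deps→IntegTest→Package = 8+8+8 = 24 sets the finish at 24 seconds.
Without IntegTest→Package, Package's earliest start moves from 16 to 14.
New critical path: Deps→IntegTest→Publish = 8+8+7 = 23 ⇒ 23 seconds.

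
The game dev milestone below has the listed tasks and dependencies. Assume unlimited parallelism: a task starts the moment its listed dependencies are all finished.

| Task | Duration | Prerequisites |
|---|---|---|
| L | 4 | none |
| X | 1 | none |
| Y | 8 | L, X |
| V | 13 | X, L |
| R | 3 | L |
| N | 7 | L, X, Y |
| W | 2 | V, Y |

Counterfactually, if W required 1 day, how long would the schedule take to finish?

19

Baseline: L→V→W = 4+13+2 = 19 → 19 days.
W is on the critical path; changing it to 1 makes that path 18 days.
Now L→Y→N = 4+8+7 = 19 is longest, so the finish becomes 19 days.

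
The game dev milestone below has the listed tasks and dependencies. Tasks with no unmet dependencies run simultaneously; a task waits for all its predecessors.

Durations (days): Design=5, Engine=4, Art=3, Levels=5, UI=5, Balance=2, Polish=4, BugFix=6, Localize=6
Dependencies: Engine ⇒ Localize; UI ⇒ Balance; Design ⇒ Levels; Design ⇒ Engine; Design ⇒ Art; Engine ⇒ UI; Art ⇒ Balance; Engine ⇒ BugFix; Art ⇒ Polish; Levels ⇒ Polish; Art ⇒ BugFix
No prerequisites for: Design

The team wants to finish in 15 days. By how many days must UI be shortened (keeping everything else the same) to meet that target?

1

Current finish: 16 days; target: 15.
UI is on every critical path, so each day cut from UI cuts the finish by one (this holds down to a finish of 15).
Need 16 − 15 = 1 day off UI → UI becomes 4 days, finish becomes 15.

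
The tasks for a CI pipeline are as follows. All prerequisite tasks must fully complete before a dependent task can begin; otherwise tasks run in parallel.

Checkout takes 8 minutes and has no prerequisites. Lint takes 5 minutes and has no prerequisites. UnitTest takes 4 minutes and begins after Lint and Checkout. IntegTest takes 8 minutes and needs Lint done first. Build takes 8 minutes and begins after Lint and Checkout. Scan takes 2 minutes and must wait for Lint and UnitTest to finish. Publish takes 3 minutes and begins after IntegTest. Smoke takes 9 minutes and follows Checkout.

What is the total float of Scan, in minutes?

Checkout→Smoke = 8+9 = 17 sets the makespan at 17 minutes.
Longest path through Scan: 14 minutes (earliest finish 14, latest finish 17).
So Scan can slip 17 − 14 = 3 minutes.

3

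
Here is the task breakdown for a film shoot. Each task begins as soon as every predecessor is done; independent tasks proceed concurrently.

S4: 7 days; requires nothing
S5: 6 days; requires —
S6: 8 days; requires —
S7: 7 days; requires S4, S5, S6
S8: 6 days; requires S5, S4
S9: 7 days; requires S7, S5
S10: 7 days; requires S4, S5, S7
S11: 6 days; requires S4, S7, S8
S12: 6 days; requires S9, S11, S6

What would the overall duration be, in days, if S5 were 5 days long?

28

Baseline: S6→S7→S9→S12 = 8+7+7+6 = 28 → 28 days.
S5 is off the critical path — its longest chain is 26 days, giving 2 of slack.
That remains the longest chain; total 28 days.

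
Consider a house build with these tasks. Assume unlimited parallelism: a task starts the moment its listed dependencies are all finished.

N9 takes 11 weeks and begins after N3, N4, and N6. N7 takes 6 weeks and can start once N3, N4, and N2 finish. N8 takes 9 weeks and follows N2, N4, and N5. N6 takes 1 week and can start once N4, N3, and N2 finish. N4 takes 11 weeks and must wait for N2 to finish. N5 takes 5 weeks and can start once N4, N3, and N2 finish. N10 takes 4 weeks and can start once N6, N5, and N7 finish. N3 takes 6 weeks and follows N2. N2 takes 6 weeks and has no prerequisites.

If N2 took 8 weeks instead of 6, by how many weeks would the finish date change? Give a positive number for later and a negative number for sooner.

2

As given, the longest chain is N2→N4→N5→N8 = 6+11+5+9 = 31, so the finish is 31 weeks.
N2 is on the critical path; changing it to 8 makes that path 33 weeks.
The critical path is still N2→N4→N5→N8; finish is now 33 weeks.
Change in finish: 33 − 31 = +2 weeks.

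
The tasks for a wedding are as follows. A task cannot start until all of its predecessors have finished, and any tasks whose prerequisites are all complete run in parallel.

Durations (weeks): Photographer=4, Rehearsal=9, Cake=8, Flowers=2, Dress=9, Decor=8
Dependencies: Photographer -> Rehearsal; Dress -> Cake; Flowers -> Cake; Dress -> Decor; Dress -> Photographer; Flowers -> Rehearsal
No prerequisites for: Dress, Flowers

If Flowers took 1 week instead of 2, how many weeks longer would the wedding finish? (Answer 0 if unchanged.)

Critical path before the change: Dress→Photographer→Rehearsal = 9+4+9 = 22 giving 22 weeks.
Flowers has 11 weeks of float (longest path through it is 11).
The critical path is still Dress→Photographer→Rehearsal; finish is now 22 weeks.
Change in finish: 22 − 22 = +0 weeks.

0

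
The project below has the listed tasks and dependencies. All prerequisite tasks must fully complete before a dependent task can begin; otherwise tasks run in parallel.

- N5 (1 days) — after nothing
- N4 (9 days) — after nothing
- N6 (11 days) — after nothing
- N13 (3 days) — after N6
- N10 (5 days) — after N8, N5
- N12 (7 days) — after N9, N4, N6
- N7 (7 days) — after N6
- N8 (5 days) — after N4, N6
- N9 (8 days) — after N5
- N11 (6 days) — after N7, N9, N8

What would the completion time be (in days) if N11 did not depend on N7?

22

Before: longest chain N6→N7→N11 = 11+7+6 = 24, finish 24.
Without N7→N11, N11's earliest start moves from 18 to 16.
After: N6→N8→N11 = 11+5+6 = 22 → 22 days.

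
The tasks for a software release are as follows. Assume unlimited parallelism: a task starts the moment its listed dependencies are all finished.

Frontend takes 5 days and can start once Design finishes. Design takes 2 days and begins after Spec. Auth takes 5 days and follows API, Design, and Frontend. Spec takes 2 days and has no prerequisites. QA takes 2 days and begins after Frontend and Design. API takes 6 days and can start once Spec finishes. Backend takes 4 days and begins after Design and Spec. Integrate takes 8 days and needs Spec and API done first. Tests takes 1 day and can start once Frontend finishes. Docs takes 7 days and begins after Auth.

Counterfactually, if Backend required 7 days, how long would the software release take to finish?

Baseline: Spec→Design→Frontend→Auth→Docs = 2+2+5+5+7 = 21 → 21 days.
The longest path through Backend is only 8 days, so Backend has float 13.
No other chain overtakes it, so the finish is 21 days.

21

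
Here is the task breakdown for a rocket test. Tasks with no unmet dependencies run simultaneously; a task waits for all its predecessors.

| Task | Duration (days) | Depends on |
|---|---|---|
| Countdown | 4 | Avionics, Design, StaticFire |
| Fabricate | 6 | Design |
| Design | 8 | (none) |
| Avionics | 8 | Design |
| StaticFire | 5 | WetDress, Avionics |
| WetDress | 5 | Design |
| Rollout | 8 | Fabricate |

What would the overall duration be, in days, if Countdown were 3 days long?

Baseline: Design→Avionics→StaticFire→Countdown = 8+8+5+4 = 25 → 25 days.
Countdown is on the critical path; changing it to 3 makes that path 24 days.
The critical path is still Design→Avionics→StaticFire→Countdown; finish is now 24 days.

24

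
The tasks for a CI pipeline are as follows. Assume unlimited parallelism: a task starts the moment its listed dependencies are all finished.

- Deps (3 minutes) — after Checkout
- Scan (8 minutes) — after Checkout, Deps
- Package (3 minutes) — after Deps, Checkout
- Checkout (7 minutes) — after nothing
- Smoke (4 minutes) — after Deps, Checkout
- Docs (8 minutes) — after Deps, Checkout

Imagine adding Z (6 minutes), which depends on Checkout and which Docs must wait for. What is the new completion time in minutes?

21

Originally the schedule takes 18 minutes.
With Z inserted, Docs now waits for max(Deps, Checkout, Z).
New critical path: Checkout→Z→Docs = 7+6+8 = 21 ⇒ 21 minutes.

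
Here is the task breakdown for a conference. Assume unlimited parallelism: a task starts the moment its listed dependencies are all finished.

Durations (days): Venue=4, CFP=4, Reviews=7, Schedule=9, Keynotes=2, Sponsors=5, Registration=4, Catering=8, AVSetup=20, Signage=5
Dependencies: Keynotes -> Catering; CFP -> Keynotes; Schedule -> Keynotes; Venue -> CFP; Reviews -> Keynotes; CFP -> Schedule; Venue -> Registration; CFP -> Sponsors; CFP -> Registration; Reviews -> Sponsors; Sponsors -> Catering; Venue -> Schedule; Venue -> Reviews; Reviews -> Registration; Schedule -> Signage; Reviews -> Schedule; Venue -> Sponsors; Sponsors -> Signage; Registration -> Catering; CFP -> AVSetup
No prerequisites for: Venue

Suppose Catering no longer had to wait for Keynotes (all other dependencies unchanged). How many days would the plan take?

28

Original critical path: Venue→Reviews→Schedule→Keynotes→Catering = 4+7+9+2+8 = 30 ⇒ 30 days.
Without Keynotes→Catering, Catering's earliest start moves from 22 to 16.
After: Venue→CFP→AVSetup = 4+4+20 = 28 → 28 days.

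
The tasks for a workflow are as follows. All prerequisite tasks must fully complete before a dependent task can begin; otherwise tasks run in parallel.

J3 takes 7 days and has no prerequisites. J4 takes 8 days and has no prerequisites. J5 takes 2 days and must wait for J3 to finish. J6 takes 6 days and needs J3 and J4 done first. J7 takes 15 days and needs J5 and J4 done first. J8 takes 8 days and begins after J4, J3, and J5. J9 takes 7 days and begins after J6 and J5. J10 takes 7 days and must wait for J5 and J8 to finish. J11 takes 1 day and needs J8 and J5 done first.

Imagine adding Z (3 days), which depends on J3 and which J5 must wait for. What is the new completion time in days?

27

Originally the job takes 24 days.
With Z inserted, J5 now waits for max(J3, Z).
New critical path: J3→Z→J5→J7 = 7+3+2+15 = 27 ⇒ 27 days.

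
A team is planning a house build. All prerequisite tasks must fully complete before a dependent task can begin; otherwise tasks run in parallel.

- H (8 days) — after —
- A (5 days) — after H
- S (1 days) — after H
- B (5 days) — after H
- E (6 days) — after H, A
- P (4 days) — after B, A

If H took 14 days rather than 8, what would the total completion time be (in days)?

25

Baseline: H→A→E = 8+5+6 = 19 → 19 days.
Since H is critical, the +6 change carries straight to that chain (now 25 days).
The critical path is still H→A→E; finish is now 25 days.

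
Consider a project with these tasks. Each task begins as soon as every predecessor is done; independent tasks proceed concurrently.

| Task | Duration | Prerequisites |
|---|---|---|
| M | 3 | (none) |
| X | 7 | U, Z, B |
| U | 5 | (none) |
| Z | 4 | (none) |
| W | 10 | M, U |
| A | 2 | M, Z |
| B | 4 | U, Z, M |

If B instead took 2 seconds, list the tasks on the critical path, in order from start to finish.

U, W

As given, the longest chain is U→B→X = 5+4+7 = 16, so the finish is 16 seconds.
B lies on that path, so at 2 seconds the path becomes 14 seconds.
New critical path: U→W = 5+10 = 15 ⇒ 15 seconds.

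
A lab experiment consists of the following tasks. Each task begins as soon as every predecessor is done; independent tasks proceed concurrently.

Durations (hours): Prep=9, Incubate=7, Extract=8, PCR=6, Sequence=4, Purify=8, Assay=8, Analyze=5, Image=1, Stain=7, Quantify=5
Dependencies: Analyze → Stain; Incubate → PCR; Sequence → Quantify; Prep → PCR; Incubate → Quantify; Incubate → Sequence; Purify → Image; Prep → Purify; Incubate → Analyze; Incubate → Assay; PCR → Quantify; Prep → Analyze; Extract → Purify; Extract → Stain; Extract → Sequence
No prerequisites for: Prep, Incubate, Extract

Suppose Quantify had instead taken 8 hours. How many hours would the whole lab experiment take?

23

Actual critical path: Prep→Analyze→Stain = 9+5+7 = 21 ⇒ 21 hours.
The longest path through Quantify is only 20 hours, so Quantify has float 1.
Now Prep→PCR→Quantify = 9+6+8 = 23 is longest, so the finish becomes 23 hours.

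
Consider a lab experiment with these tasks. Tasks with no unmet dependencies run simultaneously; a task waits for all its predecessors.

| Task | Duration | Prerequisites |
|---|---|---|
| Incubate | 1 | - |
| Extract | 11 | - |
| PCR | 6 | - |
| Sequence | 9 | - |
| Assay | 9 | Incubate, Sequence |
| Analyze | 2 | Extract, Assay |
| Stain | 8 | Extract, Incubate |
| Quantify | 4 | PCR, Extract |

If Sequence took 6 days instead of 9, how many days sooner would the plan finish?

1

As given, the longest chain is Sequence→Assay→Analyze = 9+9+2 = 20, so the finish is 20 days.
Since Sequence is critical, the -3 change carries straight to that chain (now 17 days).
Now Extract→Stain = 11+8 = 19 is longest, so the finish becomes 19 days.
Change in finish: 19 − 20 = -1 days.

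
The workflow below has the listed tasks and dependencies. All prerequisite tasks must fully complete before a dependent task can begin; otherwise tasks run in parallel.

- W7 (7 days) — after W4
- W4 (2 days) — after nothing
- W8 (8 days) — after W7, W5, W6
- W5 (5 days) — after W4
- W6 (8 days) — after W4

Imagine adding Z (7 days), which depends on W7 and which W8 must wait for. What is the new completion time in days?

24

Originally the plan takes 18 days.
With Z inserted, W8 now waits for max(W7, W5, W6, Z).
New critical path: W4→W7→Z→W8 = 2+7+7+8 = 24 ⇒ 24 days.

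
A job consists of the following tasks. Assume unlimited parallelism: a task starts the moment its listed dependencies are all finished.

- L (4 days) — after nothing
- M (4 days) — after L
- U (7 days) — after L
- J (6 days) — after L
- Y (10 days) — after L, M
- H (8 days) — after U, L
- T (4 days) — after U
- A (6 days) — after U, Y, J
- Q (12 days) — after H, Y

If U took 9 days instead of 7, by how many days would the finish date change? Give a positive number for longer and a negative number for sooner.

Actual critical path: L→U→H→Q = 4+7+8+12 = 31 ⇒ 31 days.
U is on the critical path; changing it to 9 makes that path 33 days.
The critical path is still L→U→H→Q; finish is now 33 days.
Change in finish: 33 − 31 = +2 days.

2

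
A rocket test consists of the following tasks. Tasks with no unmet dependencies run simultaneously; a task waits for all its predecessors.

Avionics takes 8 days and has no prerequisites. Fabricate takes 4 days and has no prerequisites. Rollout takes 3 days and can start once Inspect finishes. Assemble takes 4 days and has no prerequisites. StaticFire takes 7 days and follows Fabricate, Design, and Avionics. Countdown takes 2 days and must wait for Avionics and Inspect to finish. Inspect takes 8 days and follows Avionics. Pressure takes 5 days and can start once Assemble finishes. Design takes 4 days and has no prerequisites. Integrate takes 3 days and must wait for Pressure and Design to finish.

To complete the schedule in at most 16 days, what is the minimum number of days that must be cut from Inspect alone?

3

Current finish: 19 days; target: 16.
Inspect is on every critical path, so each day cut from Inspect cuts the finish by one (this holds down to a finish of 15).
Need 19 − 16 = 3 days off Inspect → Inspect becomes 5 days, finish becomes 16.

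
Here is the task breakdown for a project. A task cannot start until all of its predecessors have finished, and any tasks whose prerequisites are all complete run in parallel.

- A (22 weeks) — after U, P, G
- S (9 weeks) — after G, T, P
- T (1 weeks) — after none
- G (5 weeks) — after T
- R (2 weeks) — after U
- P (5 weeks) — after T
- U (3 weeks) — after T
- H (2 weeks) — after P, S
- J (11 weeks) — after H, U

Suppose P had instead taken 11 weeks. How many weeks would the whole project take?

34

As given, the longest chain is T→P→A = 1+5+22 = 28, so the finish is 28 weeks.
P lies on that path, so at 11 weeks the path becomes 34 weeks.
The critical path is still T→P→A; finish is now 34 weeks.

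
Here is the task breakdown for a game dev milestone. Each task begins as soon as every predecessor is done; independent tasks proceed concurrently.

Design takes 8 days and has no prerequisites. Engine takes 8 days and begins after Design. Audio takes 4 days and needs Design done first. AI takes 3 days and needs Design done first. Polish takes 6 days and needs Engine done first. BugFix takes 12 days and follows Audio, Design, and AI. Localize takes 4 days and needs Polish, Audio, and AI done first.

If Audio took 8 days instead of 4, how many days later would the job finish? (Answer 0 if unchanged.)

2

As given, the longest chain is Design→Engine→Polish→Localize = 8+8+6+4 = 26, so the finish is 26 days.
Audio has 2 days of float (longest path through it is 24).
Now Design→Audio→BugFix = 8+8+12 = 28 is longest, so the finish becomes 28 days.
Change in finish: 28 − 26 = +2 days.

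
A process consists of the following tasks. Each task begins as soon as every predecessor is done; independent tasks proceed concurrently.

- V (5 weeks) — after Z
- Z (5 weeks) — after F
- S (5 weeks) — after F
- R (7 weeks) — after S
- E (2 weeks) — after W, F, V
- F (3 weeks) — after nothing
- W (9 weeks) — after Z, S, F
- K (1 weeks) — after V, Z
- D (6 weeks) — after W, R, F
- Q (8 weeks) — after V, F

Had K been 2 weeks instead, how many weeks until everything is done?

The binding path is F→Z→W→D = 3+5+9+6 = 23; finish at 23 weeks.
The longest path through K is only 14 weeks, so K has float 9.
The critical path is still F→Z→W→D; finish is now 23 weeks.

23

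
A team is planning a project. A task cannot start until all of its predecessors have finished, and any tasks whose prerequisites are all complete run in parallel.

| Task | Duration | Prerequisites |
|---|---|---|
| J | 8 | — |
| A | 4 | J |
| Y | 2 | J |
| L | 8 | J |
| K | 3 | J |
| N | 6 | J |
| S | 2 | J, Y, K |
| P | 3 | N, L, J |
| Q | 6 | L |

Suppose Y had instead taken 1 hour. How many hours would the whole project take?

22

The binding path is J→L→Q = 8+8+6 = 22; finish at 22 hours.
Y has 10 hours of float (longest path through it is 12).
No other chain overtakes it, so the finish is 22 hours.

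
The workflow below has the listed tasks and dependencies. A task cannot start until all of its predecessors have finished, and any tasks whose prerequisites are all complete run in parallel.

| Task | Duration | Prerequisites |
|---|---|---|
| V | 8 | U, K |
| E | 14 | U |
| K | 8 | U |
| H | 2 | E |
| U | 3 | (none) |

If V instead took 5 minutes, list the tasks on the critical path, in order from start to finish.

As given, the longest chain is U→K→V = 3+8+8 = 19, so the finish is 19 minutes.
Since V is critical, the -3 change carries straight to that chain (now 16 minutes).
The binding chain switches to U→E→H = 3+14+2 = 19; finish 19 minutes.

U, E, H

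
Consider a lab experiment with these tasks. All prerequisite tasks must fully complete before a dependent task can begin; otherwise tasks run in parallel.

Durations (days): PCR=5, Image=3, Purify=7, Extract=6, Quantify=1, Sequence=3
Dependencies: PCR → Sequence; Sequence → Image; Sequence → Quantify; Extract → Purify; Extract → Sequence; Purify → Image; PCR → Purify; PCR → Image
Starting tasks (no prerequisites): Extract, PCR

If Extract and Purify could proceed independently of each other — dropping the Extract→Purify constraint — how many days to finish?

15

Original critical path: Extract→Purify→Image = 6+7+3 = 16 ⇒ 16 days.
Without Extract→Purify, Purify's earliest start moves from 6 to 5.
The longest chain is now PCR→Purify→Image = 5+7+3 = 15, so the plan takes 15 days.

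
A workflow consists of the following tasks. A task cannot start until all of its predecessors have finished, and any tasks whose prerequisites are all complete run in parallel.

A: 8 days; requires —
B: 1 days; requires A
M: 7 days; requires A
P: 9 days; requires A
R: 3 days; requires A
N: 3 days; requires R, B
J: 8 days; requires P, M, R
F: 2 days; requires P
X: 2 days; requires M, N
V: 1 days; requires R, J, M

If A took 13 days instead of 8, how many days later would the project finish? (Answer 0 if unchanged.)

Baseline: A→P→J→V = 8+9+8+1 = 26 → 26 days.
A is on the critical path; changing it to 13 makes that path 31 days.
No other chain overtakes it, so the finish is 31 days.
Change in finish: 31 − 26 = +5 days.

5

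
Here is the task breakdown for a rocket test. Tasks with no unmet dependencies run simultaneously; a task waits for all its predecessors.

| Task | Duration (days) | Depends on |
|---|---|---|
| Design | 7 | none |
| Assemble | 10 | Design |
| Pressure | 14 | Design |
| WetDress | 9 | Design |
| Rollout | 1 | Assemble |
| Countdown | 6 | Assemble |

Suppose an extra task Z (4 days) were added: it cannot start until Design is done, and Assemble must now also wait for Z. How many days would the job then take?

27

Originally the job takes 23 days.
With Z inserted, Assemble now waits for max(Design, Z).
New critical path: Design→Z→Assemble→Countdown = 7+4+10+6 = 27 ⇒ 27 days.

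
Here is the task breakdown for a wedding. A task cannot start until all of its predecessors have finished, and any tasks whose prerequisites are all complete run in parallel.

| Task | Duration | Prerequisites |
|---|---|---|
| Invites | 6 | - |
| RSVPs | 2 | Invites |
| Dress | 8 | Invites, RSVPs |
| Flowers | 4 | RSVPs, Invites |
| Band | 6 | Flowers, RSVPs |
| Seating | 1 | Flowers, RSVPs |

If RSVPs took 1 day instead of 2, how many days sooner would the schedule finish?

Baseline: Invites→RSVPs→Flowers→Band = 6+2+4+6 = 18 → 18 days.
Since RSVPs is critical, the -1 change carries straight to that chain (now 17 days).
No other chain overtakes it, so the finish is 17 days.
Change in finish: 17 − 18 = -1 days.

1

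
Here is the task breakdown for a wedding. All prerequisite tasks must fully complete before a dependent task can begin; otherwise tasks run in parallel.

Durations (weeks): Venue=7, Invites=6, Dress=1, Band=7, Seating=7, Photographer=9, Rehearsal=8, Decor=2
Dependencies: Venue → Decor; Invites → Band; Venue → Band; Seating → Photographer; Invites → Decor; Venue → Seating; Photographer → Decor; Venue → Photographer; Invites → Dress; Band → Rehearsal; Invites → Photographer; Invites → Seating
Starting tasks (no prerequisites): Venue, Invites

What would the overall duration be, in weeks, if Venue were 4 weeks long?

24

The binding path is Venue→Seating→Photographer→Decor = 7+7+9+2 = 25; finish at 25 weeks.
Venue lies on that path, so at 4 weeks the path becomes 22 weeks.
New critical path: Invites→Seating→Photographer→Decor = 6+7+9+2 = 24 ⇒ 24 weeks.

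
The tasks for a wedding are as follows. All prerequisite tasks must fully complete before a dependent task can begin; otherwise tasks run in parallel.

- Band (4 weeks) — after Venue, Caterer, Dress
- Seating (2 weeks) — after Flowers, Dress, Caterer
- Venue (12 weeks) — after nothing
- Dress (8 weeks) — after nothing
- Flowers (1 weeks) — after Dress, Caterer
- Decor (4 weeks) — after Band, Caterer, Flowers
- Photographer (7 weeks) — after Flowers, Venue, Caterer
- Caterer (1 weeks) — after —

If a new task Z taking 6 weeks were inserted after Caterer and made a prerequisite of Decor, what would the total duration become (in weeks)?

20

Originally the schedule takes 20 weeks.
With Z inserted, Decor now waits for max(Band, Caterer, Flowers, Z).
New critical path: Venue→Band→Decor = 12+4+4 = 20 ⇒ 20 weeks.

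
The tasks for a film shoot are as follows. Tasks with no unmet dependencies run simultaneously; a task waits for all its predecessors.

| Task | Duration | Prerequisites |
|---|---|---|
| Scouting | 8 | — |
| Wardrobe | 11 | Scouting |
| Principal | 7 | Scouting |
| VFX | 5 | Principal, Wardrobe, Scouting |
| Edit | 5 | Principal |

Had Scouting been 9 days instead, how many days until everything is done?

25

Baseline: Scouting→Wardrobe→VFX = 8+11+5 = 24 → 24 days.
Since Scouting is critical, the +1 change carries straight to that chain (now 25 days).
The critical path is still Scouting→Wardrobe→VFX; finish is now 25 days.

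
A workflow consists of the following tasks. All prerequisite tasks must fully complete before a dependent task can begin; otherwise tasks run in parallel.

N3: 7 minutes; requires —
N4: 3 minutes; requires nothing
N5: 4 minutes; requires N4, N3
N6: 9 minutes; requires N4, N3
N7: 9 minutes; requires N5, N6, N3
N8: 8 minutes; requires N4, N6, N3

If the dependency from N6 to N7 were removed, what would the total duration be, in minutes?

With the dependency in place, N3→N6→N7 = 7+9+9 = 25 sets the finish at 25 minutes.
Without N6→N7, N7's earliest start moves from 16 to 11.
The longest chain is now N3→N6→N8 = 7+9+8 = 24, so the job takes 24 minutes.

24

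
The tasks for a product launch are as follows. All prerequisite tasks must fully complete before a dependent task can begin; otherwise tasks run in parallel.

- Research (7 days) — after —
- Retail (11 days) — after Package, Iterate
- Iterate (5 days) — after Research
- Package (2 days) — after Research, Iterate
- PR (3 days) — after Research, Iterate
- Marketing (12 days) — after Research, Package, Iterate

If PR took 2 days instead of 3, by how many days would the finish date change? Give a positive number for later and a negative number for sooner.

Actual critical path: Research→Iterate→Package→Marketing = 7+5+2+12 = 26 ⇒ 26 days.
The longest path through PR is only 15 days, so PR has float 11.
That remains the longest chain; total 26 days.
Change in finish: 26 − 26 = +0 days.

0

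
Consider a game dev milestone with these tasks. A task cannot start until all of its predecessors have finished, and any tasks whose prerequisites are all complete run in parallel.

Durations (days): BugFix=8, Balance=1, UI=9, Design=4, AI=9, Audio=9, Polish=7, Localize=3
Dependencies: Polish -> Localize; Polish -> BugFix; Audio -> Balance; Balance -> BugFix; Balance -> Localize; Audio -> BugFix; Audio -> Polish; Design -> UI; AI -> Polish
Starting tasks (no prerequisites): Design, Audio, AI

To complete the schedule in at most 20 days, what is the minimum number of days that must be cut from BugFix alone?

4

Current finish: 24 days; target: 20.
BugFix is on every critical path, so each day cut from BugFix cuts the finish by one (this holds down to a finish of 19).
Need 24 − 20 = 4 days off BugFix → BugFix becomes 4 days, finish becomes 20.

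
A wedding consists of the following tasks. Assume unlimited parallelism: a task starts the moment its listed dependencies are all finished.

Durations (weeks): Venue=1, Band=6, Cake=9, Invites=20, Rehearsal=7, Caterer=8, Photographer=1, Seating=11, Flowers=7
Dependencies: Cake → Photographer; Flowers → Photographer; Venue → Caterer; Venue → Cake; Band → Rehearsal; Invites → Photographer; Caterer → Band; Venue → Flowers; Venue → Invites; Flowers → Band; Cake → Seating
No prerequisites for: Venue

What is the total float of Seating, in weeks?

The longest chain is Venue→Caterer→Band→Rehearsal = 1+8+6+7 = 22; overall finish 22 weeks.
The longest chain containing Seating totals 21 weeks.
Float = 22 − 21 = 1.

1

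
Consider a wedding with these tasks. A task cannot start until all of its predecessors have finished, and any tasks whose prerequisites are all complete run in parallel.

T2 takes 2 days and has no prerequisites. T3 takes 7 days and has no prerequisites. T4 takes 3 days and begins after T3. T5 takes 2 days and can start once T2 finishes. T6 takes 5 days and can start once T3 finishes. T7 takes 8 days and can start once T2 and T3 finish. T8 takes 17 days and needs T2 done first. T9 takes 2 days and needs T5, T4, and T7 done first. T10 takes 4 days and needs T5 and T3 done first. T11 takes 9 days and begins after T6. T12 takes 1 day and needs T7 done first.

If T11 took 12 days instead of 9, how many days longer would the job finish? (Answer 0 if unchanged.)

As given, the longest chain is T3→T6→T11 = 7+5+9 = 21, so the finish is 21 days.
Since T11 is critical, the +3 change carries straight to that chain (now 24 days).
No other chain overtakes it, so the finish is 24 days.
Change in finish: 24 − 21 = +3 days.

3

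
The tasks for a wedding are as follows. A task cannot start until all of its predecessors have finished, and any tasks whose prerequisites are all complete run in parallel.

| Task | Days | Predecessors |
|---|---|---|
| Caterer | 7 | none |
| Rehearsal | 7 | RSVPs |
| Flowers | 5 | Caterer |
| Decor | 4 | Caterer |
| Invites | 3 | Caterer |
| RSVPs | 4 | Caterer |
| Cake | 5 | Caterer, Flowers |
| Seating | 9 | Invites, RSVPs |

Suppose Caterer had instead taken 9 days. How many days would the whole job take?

22

Baseline: Caterer→RSVPs→Seating = 7+4+9 = 20 → 20 days.
Caterer is on the critical path; changing it to 9 makes that path 22 days.
The critical path is still Caterer→RSVPs→Seating; finish is now 22 days.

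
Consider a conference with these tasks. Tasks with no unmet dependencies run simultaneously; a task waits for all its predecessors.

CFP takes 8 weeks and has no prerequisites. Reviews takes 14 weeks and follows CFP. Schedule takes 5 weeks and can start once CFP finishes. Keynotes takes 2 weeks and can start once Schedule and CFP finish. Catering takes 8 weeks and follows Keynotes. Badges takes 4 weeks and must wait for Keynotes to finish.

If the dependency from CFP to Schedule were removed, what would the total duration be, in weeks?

With the dependency in place, CFP→Schedule→Keynotes→Catering = 8+5+2+8 = 23 sets the finish at 23 weeks.
Without CFP→Schedule, Schedule's earliest start moves from 8 to 0.
After: CFP→Reviews = 8+14 = 22 → 22 weeks.

22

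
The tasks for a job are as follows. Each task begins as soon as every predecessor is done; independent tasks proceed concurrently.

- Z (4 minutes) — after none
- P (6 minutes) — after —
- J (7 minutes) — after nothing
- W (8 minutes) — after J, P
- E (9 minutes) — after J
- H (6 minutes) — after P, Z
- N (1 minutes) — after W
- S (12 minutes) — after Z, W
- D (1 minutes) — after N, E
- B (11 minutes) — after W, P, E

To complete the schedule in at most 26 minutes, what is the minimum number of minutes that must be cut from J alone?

Current finish: 27 minutes; target: 26.
J is on every critical path, so each minute cut from J cuts the finish by one (this holds down to a finish of 26).
Need 27 − 26 = 1 minute off J → J becomes 6 minutes, finish becomes 26.

1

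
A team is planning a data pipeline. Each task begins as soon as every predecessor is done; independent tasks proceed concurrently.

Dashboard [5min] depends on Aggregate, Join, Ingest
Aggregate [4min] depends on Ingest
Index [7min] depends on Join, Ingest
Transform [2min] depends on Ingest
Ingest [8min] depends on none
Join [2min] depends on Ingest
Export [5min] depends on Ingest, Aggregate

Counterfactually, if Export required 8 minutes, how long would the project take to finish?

20

Baseline: Ingest→Aggregate→Export = 8+4+5 = 17 → 17 minutes.
Export lies on that path, so at 8 minutes the path becomes 20 minutes.
That remains the longest chain; total 20 minutes.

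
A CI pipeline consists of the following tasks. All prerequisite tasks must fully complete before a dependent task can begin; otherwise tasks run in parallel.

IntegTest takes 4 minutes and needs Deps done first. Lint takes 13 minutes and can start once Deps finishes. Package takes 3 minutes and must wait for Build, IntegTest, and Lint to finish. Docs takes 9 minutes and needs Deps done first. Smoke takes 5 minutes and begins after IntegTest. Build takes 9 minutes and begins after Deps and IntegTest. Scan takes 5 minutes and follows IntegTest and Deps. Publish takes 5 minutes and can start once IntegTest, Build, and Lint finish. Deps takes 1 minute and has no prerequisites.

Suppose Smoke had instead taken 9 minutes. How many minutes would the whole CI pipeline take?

As given, the longest chain is Deps→Lint→Publish = 1+13+5 = 19, so the finish is 19 minutes.
The longest path through Smoke is only 10 minutes, so Smoke has float 9.
No other chain overtakes it, so the finish is 19 minutes.

19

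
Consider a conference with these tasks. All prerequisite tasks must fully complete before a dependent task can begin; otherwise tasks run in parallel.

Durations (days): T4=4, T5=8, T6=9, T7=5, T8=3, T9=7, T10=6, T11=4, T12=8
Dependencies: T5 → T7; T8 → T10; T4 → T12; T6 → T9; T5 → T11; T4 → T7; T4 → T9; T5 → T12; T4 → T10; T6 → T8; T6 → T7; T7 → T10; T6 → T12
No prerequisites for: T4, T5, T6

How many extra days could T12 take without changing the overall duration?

The longest chain is T6→T7→T10 = 9+5+6 = 20; overall finish 20 days.
The longest chain containing T12 totals 17 days.
Slack of T12 = 12 − 9 = 3 days.

3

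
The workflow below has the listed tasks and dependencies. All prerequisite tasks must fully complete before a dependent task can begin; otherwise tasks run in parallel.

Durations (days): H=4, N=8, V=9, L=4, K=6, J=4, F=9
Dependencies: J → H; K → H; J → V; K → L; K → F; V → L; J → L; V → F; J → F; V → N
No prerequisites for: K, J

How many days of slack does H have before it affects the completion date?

12

The longest chain is J→V→F = 4+9+9 = 22; overall finish 22 days.
H finishes as early as 10 and must finish by 22.
So H can slip 22 − 10 = 12 days.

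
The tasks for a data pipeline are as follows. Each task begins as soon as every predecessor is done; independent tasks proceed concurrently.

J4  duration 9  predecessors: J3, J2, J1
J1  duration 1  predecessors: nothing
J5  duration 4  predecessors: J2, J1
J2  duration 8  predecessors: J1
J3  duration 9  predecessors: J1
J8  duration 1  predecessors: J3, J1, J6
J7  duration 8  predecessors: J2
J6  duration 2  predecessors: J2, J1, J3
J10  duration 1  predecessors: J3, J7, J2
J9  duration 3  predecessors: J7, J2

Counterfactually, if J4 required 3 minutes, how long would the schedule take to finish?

20

Critical path before the change: J1→J2→J7→J9 = 1+8+8+3 = 20 giving 20 minutes.
J4 has 1 minute of float (longest path through it is 19).
That remains the longest chain; total 20 minutes.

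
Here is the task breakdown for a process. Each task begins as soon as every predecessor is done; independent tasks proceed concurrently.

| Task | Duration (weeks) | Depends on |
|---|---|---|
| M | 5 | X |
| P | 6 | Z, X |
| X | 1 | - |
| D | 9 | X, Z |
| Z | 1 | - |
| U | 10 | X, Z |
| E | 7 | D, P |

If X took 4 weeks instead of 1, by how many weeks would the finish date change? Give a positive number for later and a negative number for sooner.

3

Baseline: X→D→E = 1+9+7 = 17 → 17 weeks.
X is on the critical path; changing it to 4 makes that path 20 weeks.
No other chain overtakes it, so the finish is 20 weeks.
Change in finish: 20 − 17 = +3 weeks.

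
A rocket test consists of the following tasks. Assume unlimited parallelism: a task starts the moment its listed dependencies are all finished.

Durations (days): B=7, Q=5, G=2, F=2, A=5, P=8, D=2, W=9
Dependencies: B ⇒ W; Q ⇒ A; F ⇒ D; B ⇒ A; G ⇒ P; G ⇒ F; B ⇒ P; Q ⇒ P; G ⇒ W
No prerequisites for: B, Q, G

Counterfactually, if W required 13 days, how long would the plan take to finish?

20

Actual critical path: B→W = 7+9 = 16 ⇒ 16 days.
W lies on that path, so at 13 days the path becomes 20 days.
No other chain overtakes it, so the finish is 20 days.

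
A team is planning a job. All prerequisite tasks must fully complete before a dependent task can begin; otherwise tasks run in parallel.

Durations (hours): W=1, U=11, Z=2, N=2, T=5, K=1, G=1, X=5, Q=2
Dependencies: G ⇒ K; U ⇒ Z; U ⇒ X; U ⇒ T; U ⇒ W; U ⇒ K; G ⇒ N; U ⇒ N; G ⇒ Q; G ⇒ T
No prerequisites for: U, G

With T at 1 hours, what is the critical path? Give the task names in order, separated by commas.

U, X

Baseline: U→T = 11+5 = 16 → 16 hours.
T is on the critical path; changing it to 1 makes that path 12 hours.
New critical path: U→X = 11+5 = 16 ⇒ 16 hours.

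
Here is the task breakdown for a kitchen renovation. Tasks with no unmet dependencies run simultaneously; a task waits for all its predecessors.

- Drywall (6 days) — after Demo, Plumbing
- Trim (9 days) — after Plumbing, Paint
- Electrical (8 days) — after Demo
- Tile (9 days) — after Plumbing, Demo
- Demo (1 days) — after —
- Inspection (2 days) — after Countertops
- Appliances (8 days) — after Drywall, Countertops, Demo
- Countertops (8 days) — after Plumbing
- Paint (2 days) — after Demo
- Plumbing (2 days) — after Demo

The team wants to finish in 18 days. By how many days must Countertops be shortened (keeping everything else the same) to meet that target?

Current finish: 19 days; target: 18.
Countertops is on every critical path, so each day cut from Countertops cuts the finish by one (this holds down to a finish of 17).
Need 19 − 18 = 1 day off Countertops → Countertops becomes 7 days, finish becomes 18.

1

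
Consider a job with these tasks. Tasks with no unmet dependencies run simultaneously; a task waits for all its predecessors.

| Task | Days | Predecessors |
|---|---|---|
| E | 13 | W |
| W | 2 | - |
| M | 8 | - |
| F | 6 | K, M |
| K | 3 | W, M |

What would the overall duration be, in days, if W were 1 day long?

As given, the longest chain is M→K→F = 8+3+6 = 17, so the finish is 17 days.
The longest path through W is only 15 days, so W has float 2.
No other chain overtakes it, so the finish is 17 days.

17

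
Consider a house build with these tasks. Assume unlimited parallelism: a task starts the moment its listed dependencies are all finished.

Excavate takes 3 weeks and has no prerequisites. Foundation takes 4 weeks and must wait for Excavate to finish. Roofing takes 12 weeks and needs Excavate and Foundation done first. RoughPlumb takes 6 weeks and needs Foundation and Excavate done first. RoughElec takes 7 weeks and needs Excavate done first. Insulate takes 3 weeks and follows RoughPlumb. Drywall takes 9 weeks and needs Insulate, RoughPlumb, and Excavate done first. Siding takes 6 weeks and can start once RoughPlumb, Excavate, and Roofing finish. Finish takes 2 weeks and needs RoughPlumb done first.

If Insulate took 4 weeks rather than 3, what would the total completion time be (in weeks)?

26

As given, the longest chain is Excavate→Foundation→RoughPlumb→Insulate→Drywall = 3+4+6+3+9 = 25, so the finish is 25 weeks.
Since Insulate is critical, the +1 change carries straight to that chain (now 26 weeks).
The critical path is still Excavate→Foundation→RoughPlumb→Insulate→Drywall; finish is now 26 weeks.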